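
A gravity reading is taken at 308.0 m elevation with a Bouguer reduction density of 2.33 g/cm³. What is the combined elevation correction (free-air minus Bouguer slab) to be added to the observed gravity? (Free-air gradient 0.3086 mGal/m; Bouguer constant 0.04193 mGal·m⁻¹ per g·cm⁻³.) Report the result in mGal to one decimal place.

65.0

Combined gradient = 0.3086 − 0.04193 × 2.33 = 0.2109031 mGal/m
Combined elevation correction = 0.2109031 × 308.0 = 65.0 mGal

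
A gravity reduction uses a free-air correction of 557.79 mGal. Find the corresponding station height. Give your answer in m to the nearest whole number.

1807

h = 557.79 / 0.3086 = 1807.49 m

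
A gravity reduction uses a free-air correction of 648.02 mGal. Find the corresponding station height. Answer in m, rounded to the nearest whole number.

h = 648.02 / 0.3086 = 2099.87 m

2100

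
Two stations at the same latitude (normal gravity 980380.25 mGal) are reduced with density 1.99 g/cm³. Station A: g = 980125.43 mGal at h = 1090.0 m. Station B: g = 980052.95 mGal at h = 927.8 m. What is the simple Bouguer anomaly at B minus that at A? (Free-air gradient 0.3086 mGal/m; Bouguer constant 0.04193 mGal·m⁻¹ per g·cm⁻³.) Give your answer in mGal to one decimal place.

-109.0

Δg_SB(A) = 980125.43 − 980380.25 + 0.3086×1090.0 − 0.04193×1.99×1090.0 = -9.40 mGal
Δg_SB(B) = 980052.95 − 980380.25 + 0.3086×927.8 − 0.04193×1.99×927.8 = -118.40 mGal
Difference = -118.40 − (-9.40) = -109.00 mGal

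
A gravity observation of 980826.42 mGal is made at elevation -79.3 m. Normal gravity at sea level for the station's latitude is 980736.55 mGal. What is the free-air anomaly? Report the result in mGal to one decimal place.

Free-air correction = 0.3086 × -79.3 = -24.47 mGal
Free-air anomaly = 980826.42 − 980736.55 + (-24.47) = 65.40 mGal

65.4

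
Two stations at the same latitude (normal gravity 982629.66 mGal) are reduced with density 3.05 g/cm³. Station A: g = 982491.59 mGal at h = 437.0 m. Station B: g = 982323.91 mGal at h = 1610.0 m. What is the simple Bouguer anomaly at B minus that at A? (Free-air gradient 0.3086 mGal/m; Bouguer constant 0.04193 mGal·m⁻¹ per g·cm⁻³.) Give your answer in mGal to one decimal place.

Δg_SB(A) = 982491.59 − 982629.66 + 0.3086×437.0 − 0.04193×3.05×437.0 = -59.10 mGal
Δg_SB(B) = 982323.91 − 982629.66 + 0.3086×1610.0 − 0.04193×3.05×1610.0 = -14.80 mGal
Difference = -14.80 − (-59.10) = 44.30 mGal

44.3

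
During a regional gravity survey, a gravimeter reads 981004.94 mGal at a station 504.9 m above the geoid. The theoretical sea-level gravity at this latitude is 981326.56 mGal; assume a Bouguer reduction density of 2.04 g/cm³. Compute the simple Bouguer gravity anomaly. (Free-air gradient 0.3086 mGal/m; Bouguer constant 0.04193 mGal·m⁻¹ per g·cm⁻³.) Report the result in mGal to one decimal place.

Free-air correction = 0.3086 × 504.9 = 155.81 mGal
Free-air anomaly = 981004.94 − 981326.56 + (155.81) = -165.81 mGal
Bouguer slab correction = 0.04193 × 2.04 × 504.9 = 43.19 mGal
Simple Bouguer anomaly = -165.81 − (43.19) = -209.00 mGal

-209.0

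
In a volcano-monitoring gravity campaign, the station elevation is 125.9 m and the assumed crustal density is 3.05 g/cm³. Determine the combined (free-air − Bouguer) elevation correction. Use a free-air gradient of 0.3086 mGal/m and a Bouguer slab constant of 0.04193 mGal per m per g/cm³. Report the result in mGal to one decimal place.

Combined gradient = 0.3086 − 0.04193 × 3.05 = 0.1807135 mGal/m
Combined elevation correction = 0.1807135 × 125.9 = 22.8 mGal

22.8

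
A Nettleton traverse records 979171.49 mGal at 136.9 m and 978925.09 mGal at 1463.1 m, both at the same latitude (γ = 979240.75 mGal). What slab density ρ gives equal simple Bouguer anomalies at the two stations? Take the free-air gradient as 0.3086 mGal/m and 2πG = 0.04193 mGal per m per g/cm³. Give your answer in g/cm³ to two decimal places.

Δg_obs = 978925.09 − 979171.49 = -246.40 mGal over Δh = 1463.1 − 136.9 = 1326.2 m
Equal Bouguer anomalies ⇒ Δg_obs + (0.3086 − 0.04193ρ)·Δh = 0
0.3086 − 0.04193ρ = −Δg_obs/Δh = 0.18579
ρ = (0.3086 − 0.18579) / 0.04193 = 2.93 g/cm³

2.93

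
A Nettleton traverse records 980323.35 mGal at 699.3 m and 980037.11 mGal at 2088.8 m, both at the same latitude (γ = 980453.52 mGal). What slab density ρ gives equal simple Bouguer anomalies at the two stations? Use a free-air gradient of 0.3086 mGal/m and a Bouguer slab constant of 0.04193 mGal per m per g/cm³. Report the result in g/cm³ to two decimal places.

2.45

Δg_obs = 980037.11 − 980323.35 = -286.24 mGal over Δh = 2088.8 − 699.3 = 1389.5 m
Equal Bouguer anomalies ⇒ Δg_obs + (0.3086 − 0.04193ρ)·Δh = 0
0.3086 − 0.04193ρ = −Δg_obs/Δh = 0.20600
ρ = (0.3086 − 0.20600) / 0.04193 = 2.45 g/cm³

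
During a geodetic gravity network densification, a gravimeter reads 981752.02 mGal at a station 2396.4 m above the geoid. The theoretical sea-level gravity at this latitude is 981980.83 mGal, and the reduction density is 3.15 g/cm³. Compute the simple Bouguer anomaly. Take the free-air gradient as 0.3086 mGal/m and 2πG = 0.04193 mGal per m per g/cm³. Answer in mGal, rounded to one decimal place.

194.2

Free-air correction = 0.3086 × 2396.4 = 739.53 mGal
Free-air anomaly = 981752.02 − 981980.83 + (739.53) = 510.72 mGal
Bouguer slab correction = 0.04193 × 3.15 × 2396.4 = 316.52 mGal
Simple Bouguer anomaly = 510.72 − (316.52) = 194.20 mGal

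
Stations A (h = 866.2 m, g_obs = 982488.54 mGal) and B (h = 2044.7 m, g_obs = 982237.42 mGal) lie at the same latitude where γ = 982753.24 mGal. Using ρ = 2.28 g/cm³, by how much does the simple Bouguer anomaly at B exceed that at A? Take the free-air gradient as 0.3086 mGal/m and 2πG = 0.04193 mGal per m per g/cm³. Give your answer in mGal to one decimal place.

-0.1

Δg_SB(A) = 982488.54 − 982753.24 + 0.3086×866.2 − 0.04193×2.28×866.2 = -80.20 mGal
Δg_SB(B) = 982237.42 − 982753.24 + 0.3086×2044.7 − 0.04193×2.28×2044.7 = -80.30 mGal
Difference = -80.30 − (-80.20) = -0.10 mGal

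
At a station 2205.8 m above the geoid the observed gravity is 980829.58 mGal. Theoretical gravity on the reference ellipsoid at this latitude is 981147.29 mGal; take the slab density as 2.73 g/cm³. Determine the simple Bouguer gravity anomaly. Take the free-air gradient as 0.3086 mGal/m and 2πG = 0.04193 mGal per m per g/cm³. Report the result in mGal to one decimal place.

Free-air correction = 0.3086 × 2205.8 = 680.71 mGal
Free-air anomaly = 980829.58 − 981147.29 + (680.71) = 363.00 mGal
Bouguer slab correction = 0.04193 × 2.73 × 2205.8 = 252.50 mGal
Simple Bouguer anomaly = 363.00 − (252.50) = 110.50 mGal

110.5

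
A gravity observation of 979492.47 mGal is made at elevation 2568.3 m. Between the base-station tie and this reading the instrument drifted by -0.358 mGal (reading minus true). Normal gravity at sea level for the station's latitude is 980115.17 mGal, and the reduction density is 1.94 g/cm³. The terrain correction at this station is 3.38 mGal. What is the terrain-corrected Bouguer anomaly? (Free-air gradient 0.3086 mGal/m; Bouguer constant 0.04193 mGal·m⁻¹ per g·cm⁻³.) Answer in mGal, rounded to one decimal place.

Drift-corrected reading = 979492.47 − (-0.358) = 979492.828 mGal
Free-air correction = 0.3086 × 2568.3 = 792.58 mGal
Free-air anomaly = 979492.828 − 980115.17 + (792.58) = 170.238 mGal
Bouguer slab correction = 0.04193 × 1.94 × 2568.3 = 208.92 mGal
Simple Bouguer anomaly = 170.238 − (208.92) = -38.682 mGal
Complete Bouguer anomaly = -38.682 + 3.38 = -35.302 mGal

-35.3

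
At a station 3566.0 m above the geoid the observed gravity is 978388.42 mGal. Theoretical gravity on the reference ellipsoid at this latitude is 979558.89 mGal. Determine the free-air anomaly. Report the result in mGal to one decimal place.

Free-air correction = 0.3086 × 3566.0 = 1100.47 mGal
Free-air anomaly = 978388.42 − 979558.89 + (1100.47) = -70.00 mGal

-70.0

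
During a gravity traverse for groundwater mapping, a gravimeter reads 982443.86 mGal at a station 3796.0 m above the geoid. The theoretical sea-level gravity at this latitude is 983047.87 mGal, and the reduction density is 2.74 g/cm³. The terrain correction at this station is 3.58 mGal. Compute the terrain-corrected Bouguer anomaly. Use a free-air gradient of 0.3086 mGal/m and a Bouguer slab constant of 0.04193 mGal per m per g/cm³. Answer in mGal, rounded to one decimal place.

134.9

Free-air correction = 0.3086 × 3796.0 = 1171.45 mGal
Free-air anomaly = 982443.86 − 983047.87 + (1171.45) = 567.44 mGal
Bouguer slab correction = 0.04193 × 2.74 × 3796.0 = 436.12 mGal
Simple Bouguer anomaly = 567.44 − (436.12) = 131.32 mGal
Complete Bouguer anomaly = 131.32 + 3.58 = 134.90 mGal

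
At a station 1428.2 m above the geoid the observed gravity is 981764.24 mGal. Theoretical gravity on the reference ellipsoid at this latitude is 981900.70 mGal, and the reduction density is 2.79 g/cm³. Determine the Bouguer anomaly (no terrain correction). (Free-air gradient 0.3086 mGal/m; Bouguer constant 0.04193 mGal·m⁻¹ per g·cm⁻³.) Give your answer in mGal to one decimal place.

Free-air correction = 0.3086 × 1428.2 = 440.74 mGal
Free-air anomaly = 981764.24 − 981900.70 + (440.74) = 304.28 mGal
Bouguer slab correction = 0.04193 × 2.79 × 1428.2 = 167.08 mGal
Simple Bouguer anomaly = 304.28 − (167.08) = 137.20 mGal

137.2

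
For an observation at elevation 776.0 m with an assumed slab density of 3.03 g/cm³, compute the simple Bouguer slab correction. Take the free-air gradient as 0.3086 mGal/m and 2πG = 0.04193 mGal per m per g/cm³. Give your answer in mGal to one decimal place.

Bouguer slab correction = 0.04193 × 3.03 × 776.0 = 98.6 mGal

98.6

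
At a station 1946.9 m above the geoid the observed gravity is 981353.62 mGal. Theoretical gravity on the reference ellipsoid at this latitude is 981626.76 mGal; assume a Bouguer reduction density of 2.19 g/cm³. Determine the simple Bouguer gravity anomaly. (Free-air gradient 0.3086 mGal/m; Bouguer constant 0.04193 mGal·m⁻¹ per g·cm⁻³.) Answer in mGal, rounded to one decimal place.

148.9

Free-air correction = 0.3086 × 1946.9 = 600.81 mGal
Free-air anomaly = 981353.62 − 981626.76 + (600.81) = 327.67 mGal
Bouguer slab correction = 0.04193 × 2.19 × 1946.9 = 178.78 mGal
Simple Bouguer anomaly = 327.67 − (178.78) = 148.89 mGal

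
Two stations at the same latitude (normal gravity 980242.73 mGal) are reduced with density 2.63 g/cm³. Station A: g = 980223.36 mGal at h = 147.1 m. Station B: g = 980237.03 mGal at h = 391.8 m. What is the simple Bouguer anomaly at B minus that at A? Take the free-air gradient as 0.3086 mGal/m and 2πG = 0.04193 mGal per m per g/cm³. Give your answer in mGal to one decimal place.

62.2

Δg_SB(A) = 980223.36 − 980242.73 + 0.3086×147.1 − 0.04193×2.63×147.1 = 9.80 mGal
Δg_SB(B) = 980237.03 − 980242.73 + 0.3086×391.8 − 0.04193×2.63×391.8 = 72.00 mGal
Difference = 72.00 − (9.80) = 62.20 mGal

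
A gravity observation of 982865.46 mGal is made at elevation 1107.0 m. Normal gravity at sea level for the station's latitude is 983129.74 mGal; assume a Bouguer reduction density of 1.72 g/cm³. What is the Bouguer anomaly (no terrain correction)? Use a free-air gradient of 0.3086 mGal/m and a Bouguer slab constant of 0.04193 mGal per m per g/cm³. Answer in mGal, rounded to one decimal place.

Free-air correction = 0.3086 × 1107.0 = 341.62 mGal
Free-air anomaly = 982865.46 − 983129.74 + (341.62) = 77.34 mGal
Bouguer slab correction = 0.04193 × 1.72 × 1107.0 = 79.84 mGal
Simple Bouguer anomaly = 77.34 − (79.84) = -2.50 mGal

-2.5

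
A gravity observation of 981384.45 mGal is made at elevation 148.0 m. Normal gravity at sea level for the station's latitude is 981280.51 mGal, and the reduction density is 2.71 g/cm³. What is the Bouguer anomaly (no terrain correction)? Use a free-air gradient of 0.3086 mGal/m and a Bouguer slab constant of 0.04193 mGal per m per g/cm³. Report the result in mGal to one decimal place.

Free-air correction = 0.3086 × 148.0 = 45.67 mGal
Free-air anomaly = 981384.45 − 981280.51 + (45.67) = 149.61 mGal
Bouguer slab correction = 0.04193 × 2.71 × 148.0 = 16.82 mGal
Simple Bouguer anomaly = 149.61 − (16.82) = 132.79 mGal

132.8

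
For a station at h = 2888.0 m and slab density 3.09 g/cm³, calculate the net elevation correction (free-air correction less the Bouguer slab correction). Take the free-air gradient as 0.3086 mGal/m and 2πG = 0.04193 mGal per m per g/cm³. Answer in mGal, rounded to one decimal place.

Combined gradient = 0.3086 − 0.04193 × 3.09 = 0.1790363 mGal/m
Combined elevation correction = 0.1790363 × 2888.0 = 517.1 mGal

517.1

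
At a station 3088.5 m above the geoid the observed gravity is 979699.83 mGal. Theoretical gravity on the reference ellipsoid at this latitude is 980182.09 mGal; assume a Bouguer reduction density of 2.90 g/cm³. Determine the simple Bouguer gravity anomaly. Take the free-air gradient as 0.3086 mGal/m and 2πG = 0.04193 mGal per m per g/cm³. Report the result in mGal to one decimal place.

95.3

Free-air correction = 0.3086 × 3088.5 = 953.11 mGal
Free-air anomaly = 979699.83 − 980182.09 + (953.11) = 470.85 mGal
Bouguer slab correction = 0.04193 × 2.90 × 3088.5 = 375.55 mGal
Simple Bouguer anomaly = 470.85 − (375.55) = 95.30 mGal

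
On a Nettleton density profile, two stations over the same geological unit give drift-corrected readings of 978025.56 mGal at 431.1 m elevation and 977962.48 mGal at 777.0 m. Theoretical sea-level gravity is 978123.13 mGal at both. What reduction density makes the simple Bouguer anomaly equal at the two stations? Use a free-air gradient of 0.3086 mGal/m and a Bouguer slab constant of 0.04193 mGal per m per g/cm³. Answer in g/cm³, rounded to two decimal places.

Δg_obs = 977962.48 − 978025.56 = -63.08 mGal over Δh = 777.0 − 431.1 = 345.9 m
Equal Bouguer anomalies ⇒ Δg_obs + (0.3086 − 0.04193ρ)·Δh = 0
0.3086 − 0.04193ρ = −Δg_obs/Δh = 0.18236
ρ = (0.3086 − 0.18236) / 0.04193 = 3.01 g/cm³

3.01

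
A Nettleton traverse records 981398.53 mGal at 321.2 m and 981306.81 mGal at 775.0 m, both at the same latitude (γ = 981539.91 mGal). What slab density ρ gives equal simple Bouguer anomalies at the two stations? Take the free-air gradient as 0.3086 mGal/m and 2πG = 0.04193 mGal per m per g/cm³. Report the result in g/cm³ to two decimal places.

2.54

Δg_obs = 981306.81 − 981398.53 = -91.72 mGal over Δh = 775.0 − 321.2 = 453.8 m
Equal Bouguer anomalies ⇒ Δg_obs + (0.3086 − 0.04193ρ)·Δh = 0
0.3086 − 0.04193ρ = −Δg_obs/Δh = 0.20212
ρ = (0.3086 − 0.20212) / 0.04193 = 2.54 g/cm³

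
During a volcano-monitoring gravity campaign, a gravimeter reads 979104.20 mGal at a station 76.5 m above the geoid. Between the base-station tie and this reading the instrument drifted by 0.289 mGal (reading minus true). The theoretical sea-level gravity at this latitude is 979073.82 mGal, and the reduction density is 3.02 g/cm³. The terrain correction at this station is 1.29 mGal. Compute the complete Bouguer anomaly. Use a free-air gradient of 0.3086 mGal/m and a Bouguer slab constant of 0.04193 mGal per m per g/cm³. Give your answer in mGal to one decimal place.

Drift-corrected reading = 979104.20 − (0.289) = 979103.911 mGal
Free-air correction = 0.3086 × 76.5 = 23.61 mGal
Free-air anomaly = 979103.911 − 979073.82 + (23.61) = 53.701 mGal
Bouguer slab correction = 0.04193 × 3.02 × 76.5 = 9.69 mGal
Simple Bouguer anomaly = 53.701 − (9.69) = 44.011 mGal
Complete Bouguer anomaly = 44.011 + 1.29 = 45.301 mGal

45.3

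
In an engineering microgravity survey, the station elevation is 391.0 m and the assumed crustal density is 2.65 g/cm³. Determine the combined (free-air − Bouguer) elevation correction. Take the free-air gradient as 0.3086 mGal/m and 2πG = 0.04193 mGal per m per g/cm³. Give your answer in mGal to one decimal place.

Combined gradient = 0.3086 − 0.04193 × 2.65 = 0.1974855 mGal/m
Combined elevation correction = 0.1974855 × 391.0 = 77.2 mGal

77.2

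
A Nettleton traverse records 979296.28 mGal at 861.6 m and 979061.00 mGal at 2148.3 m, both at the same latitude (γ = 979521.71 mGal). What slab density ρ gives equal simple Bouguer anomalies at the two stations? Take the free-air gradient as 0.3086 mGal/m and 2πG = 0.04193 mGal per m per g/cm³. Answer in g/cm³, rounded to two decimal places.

3.00

Δg_obs = 979061.00 − 979296.28 = -235.28 mGal over Δh = 2148.3 − 861.6 = 1286.7 m
Equal Bouguer anomalies ⇒ Δg_obs + (0.3086 − 0.04193ρ)·Δh = 0
0.3086 − 0.04193ρ = −Δg_obs/Δh = 0.18286
ρ = (0.3086 − 0.18286) / 0.04193 = 3.00 g/cm³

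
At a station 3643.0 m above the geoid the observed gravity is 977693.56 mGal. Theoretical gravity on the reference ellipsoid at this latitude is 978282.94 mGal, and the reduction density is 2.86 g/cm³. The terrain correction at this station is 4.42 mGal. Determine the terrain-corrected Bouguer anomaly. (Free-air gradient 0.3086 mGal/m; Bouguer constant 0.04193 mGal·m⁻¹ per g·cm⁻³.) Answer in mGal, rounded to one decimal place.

Free-air correction = 0.3086 × 3643.0 = 1124.23 mGal
Free-air anomaly = 977693.56 − 978282.94 + (1124.23) = 534.85 mGal
Bouguer slab correction = 0.04193 × 2.86 × 3643.0 = 436.87 mGal
Simple Bouguer anomaly = 534.85 − (436.87) = 97.98 mGal
Complete Bouguer anomaly = 97.98 + 4.42 = 102.40 mGal

102.4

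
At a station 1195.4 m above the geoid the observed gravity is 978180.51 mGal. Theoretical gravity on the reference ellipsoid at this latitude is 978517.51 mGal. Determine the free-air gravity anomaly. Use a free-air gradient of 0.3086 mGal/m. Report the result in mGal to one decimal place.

Free-air correction = 0.3086 × 1195.4 = 368.90 mGal
Free-air anomaly = 978180.51 − 978517.51 + (368.90) = 31.90 mGal

31.9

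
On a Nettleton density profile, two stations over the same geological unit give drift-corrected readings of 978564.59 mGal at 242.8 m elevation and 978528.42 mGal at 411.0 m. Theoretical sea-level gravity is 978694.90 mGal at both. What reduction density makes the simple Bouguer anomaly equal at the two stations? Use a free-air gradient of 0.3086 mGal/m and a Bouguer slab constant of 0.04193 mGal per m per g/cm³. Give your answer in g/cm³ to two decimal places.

2.23

Δg_obs = 978528.42 − 978564.59 = -36.17 mGal over Δh = 411.0 − 242.8 = 168.2 m
Equal Bouguer anomalies ⇒ Δg_obs + (0.3086 − 0.04193ρ)·Δh = 0
0.3086 − 0.04193ρ = −Δg_obs/Δh = 0.21504
ρ = (0.3086 − 0.21504) / 0.04193 = 2.23 g/cm³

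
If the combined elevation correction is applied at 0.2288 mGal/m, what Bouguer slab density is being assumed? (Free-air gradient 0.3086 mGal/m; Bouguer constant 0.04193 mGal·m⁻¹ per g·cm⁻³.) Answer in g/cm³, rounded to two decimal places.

1.90

0.2288 = 0.3086 − 0.04193 × ρ
ρ = (0.3086 − 0.2288) / 0.04193 = 1.90 g/cm³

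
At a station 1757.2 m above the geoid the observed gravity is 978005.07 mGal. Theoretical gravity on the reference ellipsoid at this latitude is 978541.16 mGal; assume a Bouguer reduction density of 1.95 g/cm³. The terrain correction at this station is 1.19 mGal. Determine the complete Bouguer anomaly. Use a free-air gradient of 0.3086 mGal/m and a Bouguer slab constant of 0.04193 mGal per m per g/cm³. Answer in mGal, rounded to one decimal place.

-136.3

Free-air correction = 0.3086 × 1757.2 = 542.27 mGal
Free-air anomaly = 978005.07 − 978541.16 + (542.27) = 6.18 mGal
Bouguer slab correction = 0.04193 × 1.95 × 1757.2 = 143.67 mGal
Simple Bouguer anomaly = 6.18 − (143.67) = -137.49 mGal
Complete Bouguer anomaly = -137.49 + 1.19 = -136.30 mGal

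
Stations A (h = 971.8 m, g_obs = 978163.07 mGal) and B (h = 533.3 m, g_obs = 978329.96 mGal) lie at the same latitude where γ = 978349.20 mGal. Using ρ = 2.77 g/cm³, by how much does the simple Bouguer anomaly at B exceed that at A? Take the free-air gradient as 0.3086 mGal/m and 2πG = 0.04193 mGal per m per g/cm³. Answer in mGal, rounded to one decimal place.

Δg_SB(A) = 978163.07 − 978349.20 + 0.3086×971.8 − 0.04193×2.77×971.8 = 0.90 mGal
Δg_SB(B) = 978329.96 − 978349.20 + 0.3086×533.3 − 0.04193×2.77×533.3 = 83.40 mGal
Difference = 83.40 − (0.90) = 82.50 mGal

82.5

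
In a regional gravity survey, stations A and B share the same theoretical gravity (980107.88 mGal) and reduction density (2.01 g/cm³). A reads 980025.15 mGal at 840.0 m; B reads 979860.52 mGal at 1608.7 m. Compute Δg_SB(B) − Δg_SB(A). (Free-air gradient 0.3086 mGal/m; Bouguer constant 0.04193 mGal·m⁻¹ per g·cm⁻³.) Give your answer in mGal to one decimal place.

7.8

Δg_SB(A) = 980025.15 − 980107.88 + 0.3086×840.0 − 0.04193×2.01×840.0 = 105.70 mGal
Δg_SB(B) = 979860.52 − 980107.88 + 0.3086×1608.7 − 0.04193×2.01×1608.7 = 113.50 mGal
Difference = 113.50 − (105.70) = 7.80 mGal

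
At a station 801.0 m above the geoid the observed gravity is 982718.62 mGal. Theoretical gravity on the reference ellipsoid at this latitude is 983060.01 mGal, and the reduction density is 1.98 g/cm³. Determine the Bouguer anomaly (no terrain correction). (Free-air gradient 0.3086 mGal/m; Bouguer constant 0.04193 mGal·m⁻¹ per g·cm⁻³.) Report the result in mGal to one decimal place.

Free-air correction = 0.3086 × 801.0 = 247.19 mGal
Free-air anomaly = 982718.62 − 983060.01 + (247.19) = -94.20 mGal
Bouguer slab correction = 0.04193 × 1.98 × 801.0 = 66.50 mGal
Simple Bouguer anomaly = -94.20 − (66.50) = -160.70 mGal

-160.7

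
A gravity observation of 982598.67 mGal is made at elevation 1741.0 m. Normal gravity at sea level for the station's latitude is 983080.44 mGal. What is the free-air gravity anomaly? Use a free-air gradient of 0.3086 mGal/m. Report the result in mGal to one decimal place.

55.5

Free-air correction = 0.3086 × 1741.0 = 537.27 mGal
Free-air anomaly = 982598.67 − 983080.44 + (537.27) = 55.50 mGal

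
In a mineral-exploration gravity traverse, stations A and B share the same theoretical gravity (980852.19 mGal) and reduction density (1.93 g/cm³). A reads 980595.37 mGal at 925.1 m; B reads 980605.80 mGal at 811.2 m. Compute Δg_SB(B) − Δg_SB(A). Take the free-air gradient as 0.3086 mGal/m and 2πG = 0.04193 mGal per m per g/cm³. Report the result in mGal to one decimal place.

-15.5

Δg_SB(A) = 980595.37 − 980852.19 + 0.3086×925.1 − 0.04193×1.93×925.1 = -46.20 mGal
Δg_SB(B) = 980605.80 − 980852.19 + 0.3086×811.2 − 0.04193×1.93×811.2 = -61.70 mGal
Difference = -61.70 − (-46.20) = -15.50 mGal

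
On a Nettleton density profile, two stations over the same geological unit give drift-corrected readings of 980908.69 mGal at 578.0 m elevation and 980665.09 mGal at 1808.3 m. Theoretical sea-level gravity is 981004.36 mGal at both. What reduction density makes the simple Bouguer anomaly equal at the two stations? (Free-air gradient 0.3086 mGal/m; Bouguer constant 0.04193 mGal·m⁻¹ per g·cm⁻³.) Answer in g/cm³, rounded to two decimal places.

2.64

Δg_obs = 980665.09 − 980908.69 = -243.60 mGal over Δh = 1808.3 − 578.0 = 1230.3 m
Equal Bouguer anomalies ⇒ Δg_obs + (0.3086 − 0.04193ρ)·Δh = 0
0.3086 − 0.04193ρ = −Δg_obs/Δh = 0.19800
ρ = (0.3086 − 0.19800) / 0.04193 = 2.64 g/cm³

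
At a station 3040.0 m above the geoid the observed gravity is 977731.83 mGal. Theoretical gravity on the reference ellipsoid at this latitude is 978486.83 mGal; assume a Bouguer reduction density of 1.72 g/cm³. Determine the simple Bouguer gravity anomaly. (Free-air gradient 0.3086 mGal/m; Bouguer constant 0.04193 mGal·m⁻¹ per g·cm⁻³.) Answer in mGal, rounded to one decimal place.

-36.1

Free-air correction = 0.3086 × 3040.0 = 938.14 mGal
Free-air anomaly = 977731.83 − 978486.83 + (938.14) = 183.14 mGal
Bouguer slab correction = 0.04193 × 1.72 × 3040.0 = 219.24 mGal
Simple Bouguer anomaly = 183.14 − (219.24) = -36.10 mGal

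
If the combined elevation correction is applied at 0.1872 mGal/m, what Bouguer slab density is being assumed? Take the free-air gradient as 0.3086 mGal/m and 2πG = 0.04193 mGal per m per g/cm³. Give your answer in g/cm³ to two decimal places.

0.1872 = 0.3086 − 0.04193 × ρ
ρ = (0.3086 − 0.1872) / 0.04193 = 2.90 g/cm³

2.90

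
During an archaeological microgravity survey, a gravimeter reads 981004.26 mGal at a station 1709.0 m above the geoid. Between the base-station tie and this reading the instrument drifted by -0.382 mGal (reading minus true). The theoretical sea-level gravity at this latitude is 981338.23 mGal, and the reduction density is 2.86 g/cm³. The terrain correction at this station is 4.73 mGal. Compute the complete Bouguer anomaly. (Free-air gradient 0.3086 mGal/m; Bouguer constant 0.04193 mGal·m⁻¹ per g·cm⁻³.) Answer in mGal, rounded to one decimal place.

Drift-corrected reading = 981004.26 − (-0.382) = 981004.642 mGal
Free-air correction = 0.3086 × 1709.0 = 527.40 mGal
Free-air anomaly = 981004.642 − 981338.23 + (527.40) = 193.812 mGal
Bouguer slab correction = 0.04193 × 2.86 × 1709.0 = 204.94 mGal
Simple Bouguer anomaly = 193.812 − (204.94) = -11.128 mGal
Complete Bouguer anomaly = -11.128 + 4.73 = -6.398 mGal

-6.4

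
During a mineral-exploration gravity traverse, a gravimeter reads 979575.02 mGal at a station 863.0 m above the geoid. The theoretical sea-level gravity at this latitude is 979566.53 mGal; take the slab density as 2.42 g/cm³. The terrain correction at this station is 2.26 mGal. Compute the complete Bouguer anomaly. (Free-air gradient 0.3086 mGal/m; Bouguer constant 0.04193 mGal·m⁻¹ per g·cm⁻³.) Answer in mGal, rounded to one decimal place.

Free-air correction = 0.3086 × 863.0 = 266.32 mGal
Free-air anomaly = 979575.02 − 979566.53 + (266.32) = 274.81 mGal
Bouguer slab correction = 0.04193 × 2.42 × 863.0 = 87.57 mGal
Simple Bouguer anomaly = 274.81 − (87.57) = 187.24 mGal
Complete Bouguer anomaly = 187.24 + 2.26 = 189.50 mGal

189.5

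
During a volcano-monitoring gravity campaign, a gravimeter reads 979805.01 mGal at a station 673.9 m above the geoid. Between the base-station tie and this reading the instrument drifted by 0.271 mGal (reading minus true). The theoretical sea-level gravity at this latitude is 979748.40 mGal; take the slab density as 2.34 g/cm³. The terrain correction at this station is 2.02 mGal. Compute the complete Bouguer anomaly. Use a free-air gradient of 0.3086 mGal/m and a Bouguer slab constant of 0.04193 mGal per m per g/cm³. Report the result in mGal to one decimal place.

200.2

Drift-corrected reading = 979805.01 − (0.271) = 979804.739 mGal
Free-air correction = 0.3086 × 673.9 = 207.97 mGal
Free-air anomaly = 979804.739 − 979748.40 + (207.97) = 264.309 mGal
Bouguer slab correction = 0.04193 × 2.34 × 673.9 = 66.12 mGal
Simple Bouguer anomaly = 264.309 − (66.12) = 198.189 mGal
Complete Bouguer anomaly = 198.189 + 2.02 = 200.209 mGal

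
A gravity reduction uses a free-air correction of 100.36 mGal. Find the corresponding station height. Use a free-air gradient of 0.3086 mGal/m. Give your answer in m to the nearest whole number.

h = 100.36 / 0.3086 = 325.21 m

325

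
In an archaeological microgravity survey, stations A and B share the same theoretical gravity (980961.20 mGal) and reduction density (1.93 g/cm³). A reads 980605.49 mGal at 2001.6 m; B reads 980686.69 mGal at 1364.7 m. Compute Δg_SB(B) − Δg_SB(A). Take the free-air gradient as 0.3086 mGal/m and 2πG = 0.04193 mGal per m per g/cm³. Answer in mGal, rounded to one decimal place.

-63.8

Δg_SB(A) = 980605.49 − 980961.20 + 0.3086×2001.6 − 0.04193×1.93×2001.6 = 100.00 mGal
Δg_SB(B) = 980686.69 − 980961.20 + 0.3086×1364.7 − 0.04193×1.93×1364.7 = 36.20 mGal
Difference = 36.20 − (100.00) = -63.80 mGal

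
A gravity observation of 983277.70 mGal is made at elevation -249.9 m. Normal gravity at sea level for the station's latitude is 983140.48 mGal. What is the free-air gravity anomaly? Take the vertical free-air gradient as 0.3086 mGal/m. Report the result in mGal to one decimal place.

60.1

Free-air correction = 0.3086 × -249.9 = -77.12 mGal
Free-air anomaly = 983277.70 − 983140.48 + (-77.12) = 60.10 mGal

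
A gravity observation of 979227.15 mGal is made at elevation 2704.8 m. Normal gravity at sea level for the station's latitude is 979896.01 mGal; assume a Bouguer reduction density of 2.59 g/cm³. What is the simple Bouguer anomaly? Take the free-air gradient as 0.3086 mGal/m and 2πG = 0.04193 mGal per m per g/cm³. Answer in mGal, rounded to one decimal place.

Free-air correction = 0.3086 × 2704.8 = 834.70 mGal
Free-air anomaly = 979227.15 − 979896.01 + (834.70) = 165.84 mGal
Bouguer slab correction = 0.04193 × 2.59 × 2704.8 = 293.74 mGal
Simple Bouguer anomaly = 165.84 − (293.74) = -127.90 mGal

-127.9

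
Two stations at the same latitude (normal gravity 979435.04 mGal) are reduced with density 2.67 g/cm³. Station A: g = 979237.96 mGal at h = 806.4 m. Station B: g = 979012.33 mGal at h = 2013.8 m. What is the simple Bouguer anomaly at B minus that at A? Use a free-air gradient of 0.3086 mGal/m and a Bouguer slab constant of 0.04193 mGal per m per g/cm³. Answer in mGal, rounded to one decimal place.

11.8

Δg_SB(A) = 979237.96 − 979435.04 + 0.3086×806.4 − 0.04193×2.67×806.4 = -38.50 mGal
Δg_SB(B) = 979012.33 − 979435.04 + 0.3086×2013.8 − 0.04193×2.67×2013.8 = -26.70 mGal
Difference = -26.70 − (-38.50) = 11.80 mGal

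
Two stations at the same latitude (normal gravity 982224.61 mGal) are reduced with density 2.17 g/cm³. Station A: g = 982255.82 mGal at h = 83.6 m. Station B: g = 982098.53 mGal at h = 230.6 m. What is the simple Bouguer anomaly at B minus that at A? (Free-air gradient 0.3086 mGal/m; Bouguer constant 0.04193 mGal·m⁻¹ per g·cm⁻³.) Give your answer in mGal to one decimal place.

Δg_SB(A) = 982255.82 − 982224.61 + 0.3086×83.6 − 0.04193×2.17×83.6 = 49.40 mGal
Δg_SB(B) = 982098.53 − 982224.61 + 0.3086×230.6 − 0.04193×2.17×230.6 = -75.90 mGal
Difference = -75.90 − (49.40) = -125.30 mGal

-125.3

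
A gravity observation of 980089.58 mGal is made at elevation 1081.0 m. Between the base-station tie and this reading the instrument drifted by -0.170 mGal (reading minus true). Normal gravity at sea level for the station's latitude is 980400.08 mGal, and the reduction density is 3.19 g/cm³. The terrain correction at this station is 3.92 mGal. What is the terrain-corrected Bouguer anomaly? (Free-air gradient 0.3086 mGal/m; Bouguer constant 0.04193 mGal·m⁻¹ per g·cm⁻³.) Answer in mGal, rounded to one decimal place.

Drift-corrected reading = 980089.58 − (-0.170) = 980089.750 mGal
Free-air correction = 0.3086 × 1081.0 = 333.60 mGal
Free-air anomaly = 980089.750 − 980400.08 + (333.60) = 23.270 mGal
Bouguer slab correction = 0.04193 × 3.19 × 1081.0 = 144.59 mGal
Simple Bouguer anomaly = 23.270 − (144.59) = -121.320 mGal
Complete Bouguer anomaly = -121.320 + 3.92 = -117.400 mGal

-117.4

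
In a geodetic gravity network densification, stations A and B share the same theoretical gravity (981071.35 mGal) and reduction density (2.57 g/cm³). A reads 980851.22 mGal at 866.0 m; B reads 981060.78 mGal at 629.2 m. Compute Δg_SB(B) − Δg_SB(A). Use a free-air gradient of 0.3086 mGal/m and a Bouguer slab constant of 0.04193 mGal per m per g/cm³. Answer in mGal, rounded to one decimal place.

162.0

Δg_SB(A) = 980851.22 − 981071.35 + 0.3086×866.0 − 0.04193×2.57×866.0 = -46.20 mGal
Δg_SB(B) = 981060.78 − 981071.35 + 0.3086×629.2 − 0.04193×2.57×629.2 = 115.80 mGal
Difference = 115.80 − (-46.20) = 162.00 mGal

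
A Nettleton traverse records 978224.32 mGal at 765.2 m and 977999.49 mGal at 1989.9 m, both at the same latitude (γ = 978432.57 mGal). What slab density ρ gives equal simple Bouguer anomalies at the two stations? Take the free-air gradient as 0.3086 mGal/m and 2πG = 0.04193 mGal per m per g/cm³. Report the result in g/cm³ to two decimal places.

2.98

Δg_obs = 977999.49 − 978224.32 = -224.83 mGal over Δh = 1989.9 − 765.2 = 1224.7 m
Equal Bouguer anomalies ⇒ Δg_obs + (0.3086 − 0.04193ρ)·Δh = 0
0.3086 − 0.04193ρ = −Δg_obs/Δh = 0.18358
ρ = (0.3086 − 0.18358) / 0.04193 = 2.98 g/cm³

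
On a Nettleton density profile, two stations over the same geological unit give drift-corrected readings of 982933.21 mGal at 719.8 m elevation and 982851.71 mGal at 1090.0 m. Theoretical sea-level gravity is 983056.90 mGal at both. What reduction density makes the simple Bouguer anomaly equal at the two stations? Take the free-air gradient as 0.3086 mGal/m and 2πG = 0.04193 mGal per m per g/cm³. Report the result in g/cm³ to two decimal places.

Δg_obs = 982851.71 − 982933.21 = -81.50 mGal over Δh = 1090.0 − 719.8 = 370.2 m
Equal Bouguer anomalies ⇒ Δg_obs + (0.3086 − 0.04193ρ)·Δh = 0
0.3086 − 0.04193ρ = −Δg_obs/Δh = 0.22015
ρ = (0.3086 − 0.22015) / 0.04193 = 2.11 g/cm³

2.11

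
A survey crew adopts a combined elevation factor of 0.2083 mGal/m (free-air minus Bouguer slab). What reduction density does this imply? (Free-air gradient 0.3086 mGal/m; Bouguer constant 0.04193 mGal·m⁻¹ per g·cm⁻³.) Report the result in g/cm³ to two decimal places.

0.2083 = 0.3086 − 0.04193 × ρ
ρ = (0.3086 − 0.2083) / 0.04193 = 2.39 g/cm³

2.39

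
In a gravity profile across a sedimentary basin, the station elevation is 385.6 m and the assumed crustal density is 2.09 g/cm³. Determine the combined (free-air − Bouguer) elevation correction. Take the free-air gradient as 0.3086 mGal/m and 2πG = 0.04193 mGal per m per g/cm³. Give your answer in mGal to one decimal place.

Combined gradient = 0.3086 − 0.04193 × 2.09 = 0.2209663 mGal/m
Combined elevation correction = 0.2209663 × 385.6 = 85.2 mGal

85.2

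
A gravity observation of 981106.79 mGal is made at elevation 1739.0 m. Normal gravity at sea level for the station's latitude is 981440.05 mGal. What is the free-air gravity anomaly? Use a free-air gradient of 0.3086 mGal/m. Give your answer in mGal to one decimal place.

Free-air correction = 0.3086 × 1739.0 = 536.66 mGal
Free-air anomaly = 981106.79 − 981440.05 + (536.66) = 203.40 mGal

203.4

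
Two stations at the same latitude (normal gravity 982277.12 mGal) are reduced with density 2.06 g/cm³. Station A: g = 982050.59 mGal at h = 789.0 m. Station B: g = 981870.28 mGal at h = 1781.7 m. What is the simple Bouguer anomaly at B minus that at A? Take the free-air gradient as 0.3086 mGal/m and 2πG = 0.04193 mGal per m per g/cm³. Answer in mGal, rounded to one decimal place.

40.3

Δg_SB(A) = 982050.59 − 982277.12 + 0.3086×789.0 − 0.04193×2.06×789.0 = -51.20 mGal
Δg_SB(B) = 981870.28 − 982277.12 + 0.3086×1781.7 − 0.04193×2.06×1781.7 = -10.90 mGal
Difference = -10.90 − (-51.20) = 40.30 mGal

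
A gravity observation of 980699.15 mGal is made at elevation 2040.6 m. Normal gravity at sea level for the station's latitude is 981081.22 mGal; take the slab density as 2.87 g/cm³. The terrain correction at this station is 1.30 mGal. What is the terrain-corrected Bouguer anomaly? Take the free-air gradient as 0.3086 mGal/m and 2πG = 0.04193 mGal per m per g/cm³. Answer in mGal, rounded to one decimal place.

Free-air correction = 0.3086 × 2040.6 = 629.73 mGal
Free-air anomaly = 980699.15 − 981081.22 + (629.73) = 247.66 mGal
Bouguer slab correction = 0.04193 × 2.87 × 2040.6 = 245.56 mGal
Simple Bouguer anomaly = 247.66 − (245.56) = 2.10 mGal
Complete Bouguer anomaly = 2.10 + 1.30 = 3.40 mGal

3.4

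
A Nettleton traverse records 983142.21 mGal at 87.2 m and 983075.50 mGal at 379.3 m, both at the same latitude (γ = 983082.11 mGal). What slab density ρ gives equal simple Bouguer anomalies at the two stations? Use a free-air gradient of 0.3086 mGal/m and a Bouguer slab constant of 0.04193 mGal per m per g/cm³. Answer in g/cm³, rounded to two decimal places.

1.91

Δg_obs = 983075.50 − 983142.21 = -66.71 mGal over Δh = 379.3 − 87.2 = 292.1 m
Equal Bouguer anomalies ⇒ Δg_obs + (0.3086 − 0.04193ρ)·Δh = 0
0.3086 − 0.04193ρ = −Δg_obs/Δh = 0.22838
ρ = (0.3086 − 0.22838) / 0.04193 = 1.91 g/cm³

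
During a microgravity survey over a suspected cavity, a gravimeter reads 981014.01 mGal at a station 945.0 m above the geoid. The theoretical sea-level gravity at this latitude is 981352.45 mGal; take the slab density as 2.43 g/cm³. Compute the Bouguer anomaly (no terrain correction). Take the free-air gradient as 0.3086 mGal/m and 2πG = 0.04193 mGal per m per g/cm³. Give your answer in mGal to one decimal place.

-143.1

Free-air correction = 0.3086 × 945.0 = 291.63 mGal
Free-air anomaly = 981014.01 − 981352.45 + (291.63) = -46.81 mGal
Bouguer slab correction = 0.04193 × 2.43 × 945.0 = 96.29 mGal
Simple Bouguer anomaly = -46.81 − (96.29) = -143.10 mGal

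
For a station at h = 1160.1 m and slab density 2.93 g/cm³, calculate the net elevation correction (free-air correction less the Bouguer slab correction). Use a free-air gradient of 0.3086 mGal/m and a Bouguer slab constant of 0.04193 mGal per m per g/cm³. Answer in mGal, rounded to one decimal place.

215.5

Combined gradient = 0.3086 − 0.04193 × 2.93 = 0.1857451 mGal/m
Combined elevation correction = 0.1857451 × 1160.1 = 215.5 mGal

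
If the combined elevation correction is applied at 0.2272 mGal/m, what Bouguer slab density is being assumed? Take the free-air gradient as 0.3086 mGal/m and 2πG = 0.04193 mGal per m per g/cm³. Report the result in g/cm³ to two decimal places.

0.2272 = 0.3086 − 0.04193 × ρ
ρ = (0.3086 − 0.2272) / 0.04193 = 1.94 g/cm³

1.94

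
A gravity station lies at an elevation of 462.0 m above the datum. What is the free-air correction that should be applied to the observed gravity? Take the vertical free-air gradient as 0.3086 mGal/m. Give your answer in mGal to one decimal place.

Free-air correction = 0.3086 × 462.0 = 142.6 mGal

142.6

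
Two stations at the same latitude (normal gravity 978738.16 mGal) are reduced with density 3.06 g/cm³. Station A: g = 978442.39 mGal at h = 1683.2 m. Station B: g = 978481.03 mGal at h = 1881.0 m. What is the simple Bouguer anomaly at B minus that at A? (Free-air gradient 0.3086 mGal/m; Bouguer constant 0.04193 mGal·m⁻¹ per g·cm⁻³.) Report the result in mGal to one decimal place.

Δg_SB(A) = 978442.39 − 978738.16 + 0.3086×1683.2 − 0.04193×3.06×1683.2 = 7.70 mGal
Δg_SB(B) = 978481.03 − 978738.16 + 0.3086×1881.0 − 0.04193×3.06×1881.0 = 82.00 mGal
Difference = 82.00 − (7.70) = 74.30 mGal

74.3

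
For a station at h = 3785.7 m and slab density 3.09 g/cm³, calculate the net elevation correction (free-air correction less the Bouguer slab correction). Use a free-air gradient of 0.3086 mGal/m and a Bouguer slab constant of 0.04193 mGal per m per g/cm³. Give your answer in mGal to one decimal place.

677.8

Combined gradient = 0.3086 − 0.04193 × 3.09 = 0.1790363 mGal/m
Combined elevation correction = 0.1790363 × 3785.7 = 677.8 mGal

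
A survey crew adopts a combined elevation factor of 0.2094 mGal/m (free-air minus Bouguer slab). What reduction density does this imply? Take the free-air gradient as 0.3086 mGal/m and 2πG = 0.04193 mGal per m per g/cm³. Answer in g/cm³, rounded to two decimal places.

2.37

0.2094 = 0.3086 − 0.04193 × ρ
ρ = (0.3086 − 0.2094) / 0.04193 = 2.37 g/cm³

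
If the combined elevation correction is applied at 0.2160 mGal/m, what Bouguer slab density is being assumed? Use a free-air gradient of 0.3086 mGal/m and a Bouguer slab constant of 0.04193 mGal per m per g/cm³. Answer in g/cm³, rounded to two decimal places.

0.2160 = 0.3086 − 0.04193 × ρ
ρ = (0.3086 − 0.2160) / 0.04193 = 2.21 g/cm³

2.21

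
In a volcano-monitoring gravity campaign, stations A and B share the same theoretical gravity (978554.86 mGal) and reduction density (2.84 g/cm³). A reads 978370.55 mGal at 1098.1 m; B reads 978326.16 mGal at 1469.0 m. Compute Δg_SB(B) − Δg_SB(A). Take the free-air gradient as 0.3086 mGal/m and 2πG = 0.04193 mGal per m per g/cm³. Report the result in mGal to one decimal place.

25.9

Δg_SB(A) = 978370.55 − 978554.86 + 0.3086×1098.1 − 0.04193×2.84×1098.1 = 23.80 mGal
Δg_SB(B) = 978326.16 − 978554.86 + 0.3086×1469.0 − 0.04193×2.84×1469.0 = 49.70 mGal
Difference = 49.70 − (23.80) = 25.90 mGal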